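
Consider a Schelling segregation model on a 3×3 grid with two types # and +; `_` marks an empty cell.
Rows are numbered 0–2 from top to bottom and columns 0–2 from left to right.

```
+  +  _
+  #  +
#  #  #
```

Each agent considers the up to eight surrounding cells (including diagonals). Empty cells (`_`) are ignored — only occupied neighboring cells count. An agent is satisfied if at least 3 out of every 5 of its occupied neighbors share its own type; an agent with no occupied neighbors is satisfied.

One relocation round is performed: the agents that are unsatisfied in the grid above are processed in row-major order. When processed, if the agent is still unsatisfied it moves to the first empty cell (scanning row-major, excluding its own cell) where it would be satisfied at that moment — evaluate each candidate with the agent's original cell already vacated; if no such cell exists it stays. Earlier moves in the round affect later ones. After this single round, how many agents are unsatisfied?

Initially unsatisfied (in order): (1,0), (1,1), (1,2).
  (1,0) → (0,2).
  (1,1): no empty cell satisfies it; stays.
  (1,2): no empty cell satisfies it; stays.
Resulting grid:
+ + +
_ # +
# # #
Unsatisfied now: (0,0), (1,1), (1,2).

3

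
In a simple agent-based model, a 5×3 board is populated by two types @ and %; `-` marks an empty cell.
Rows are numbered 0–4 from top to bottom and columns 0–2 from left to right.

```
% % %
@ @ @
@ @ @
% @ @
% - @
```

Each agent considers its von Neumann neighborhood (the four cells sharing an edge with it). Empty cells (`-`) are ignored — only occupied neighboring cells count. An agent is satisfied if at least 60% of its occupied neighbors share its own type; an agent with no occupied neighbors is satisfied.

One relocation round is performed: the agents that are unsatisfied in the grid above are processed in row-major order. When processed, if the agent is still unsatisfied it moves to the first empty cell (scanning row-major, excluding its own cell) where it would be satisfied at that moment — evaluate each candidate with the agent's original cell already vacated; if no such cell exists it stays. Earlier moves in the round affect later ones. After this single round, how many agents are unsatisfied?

Initially unsatisfied (in order): (0,0), (0,2), (3,0).
  (0,0): no empty cell satisfies it; stays.
  (0,2): no empty cell satisfies it; stays.
  (3,0): no empty cell satisfies it; stays.
Resulting grid:
% % %
@ @ @
@ @ @
% @ @
% - @
Unsatisfied now: (0,0), (0,2), (3,0).

3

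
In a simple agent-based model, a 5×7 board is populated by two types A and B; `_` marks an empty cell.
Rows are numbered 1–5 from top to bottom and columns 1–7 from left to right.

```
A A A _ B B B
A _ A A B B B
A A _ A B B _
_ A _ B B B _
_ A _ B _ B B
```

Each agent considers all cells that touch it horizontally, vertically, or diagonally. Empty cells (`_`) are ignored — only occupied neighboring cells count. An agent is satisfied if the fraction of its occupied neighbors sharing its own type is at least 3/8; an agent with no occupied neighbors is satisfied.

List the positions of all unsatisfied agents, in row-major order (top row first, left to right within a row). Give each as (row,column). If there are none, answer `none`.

(1,1)A 2/2 satisfied
(1,2)A 4/4 satisfied
(1,3)A 3/3 satisfied
(1,5)B 3/4 satisfied
(1,6)B 5/5 satisfied
(1,7)B 3/3 satisfied
(2,1)A 4/4 satisfied
(2,3)A 5/5 satisfied
(2,4)A 3/6 satisfied
(2,5)B 5/7 satisfied
(2,6)B 7/7 satisfied
(2,7)B 4/4 satisfied
(3,1)A 3/3 satisfied
(3,2)A 4/4 satisfied
(3,4)A 2/6 not
(3,5)B 6/8 satisfied
(3,6)B 6/6 satisfied
(4,2)A 3/3 satisfied
(4,4)B 3/4 satisfied
(4,5)B 6/7 satisfied
(4,6)B 5/5 satisfied
(5,2)A 1/1 satisfied
(5,4)B 2/2 satisfied
(5,6)B 3/3 satisfied
(5,7)B 2/2 satisfied

(3,4)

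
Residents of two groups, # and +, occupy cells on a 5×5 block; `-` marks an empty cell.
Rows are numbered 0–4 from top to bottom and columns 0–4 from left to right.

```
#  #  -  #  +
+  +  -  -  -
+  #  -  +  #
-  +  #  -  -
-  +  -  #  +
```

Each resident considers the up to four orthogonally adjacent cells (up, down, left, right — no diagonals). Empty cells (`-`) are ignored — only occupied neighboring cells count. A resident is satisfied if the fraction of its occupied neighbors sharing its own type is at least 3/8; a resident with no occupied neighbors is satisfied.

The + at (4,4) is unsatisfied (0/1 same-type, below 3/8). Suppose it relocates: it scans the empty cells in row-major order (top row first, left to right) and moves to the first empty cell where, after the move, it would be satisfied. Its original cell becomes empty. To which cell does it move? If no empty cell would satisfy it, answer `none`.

Vacating (4,4). Empty cells in order:
  (0,2): 0/2 same-type → still unsatisfied.
  (1,2): 1/1 same-type → satisfied — stop here.

(1,2)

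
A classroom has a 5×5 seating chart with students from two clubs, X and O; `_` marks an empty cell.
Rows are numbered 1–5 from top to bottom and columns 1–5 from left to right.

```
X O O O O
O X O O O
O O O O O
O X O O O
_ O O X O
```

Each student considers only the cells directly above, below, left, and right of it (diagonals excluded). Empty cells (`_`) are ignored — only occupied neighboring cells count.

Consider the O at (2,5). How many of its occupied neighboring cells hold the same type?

3

Occupied neighbors of (2,5): (1,5)=O, (3,5)=O, (2,4)=O.
Same type (O): 3 of 3.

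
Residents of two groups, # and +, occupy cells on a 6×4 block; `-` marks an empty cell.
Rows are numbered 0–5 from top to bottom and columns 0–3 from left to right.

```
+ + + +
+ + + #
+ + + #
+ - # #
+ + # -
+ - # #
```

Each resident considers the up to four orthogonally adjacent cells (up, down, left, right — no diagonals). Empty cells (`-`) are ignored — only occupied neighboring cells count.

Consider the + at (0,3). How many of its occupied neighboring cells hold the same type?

1

Occupied neighbors of (0,3): (1,3)=#, (0,2)=+.
Same type (+): 1 of 2.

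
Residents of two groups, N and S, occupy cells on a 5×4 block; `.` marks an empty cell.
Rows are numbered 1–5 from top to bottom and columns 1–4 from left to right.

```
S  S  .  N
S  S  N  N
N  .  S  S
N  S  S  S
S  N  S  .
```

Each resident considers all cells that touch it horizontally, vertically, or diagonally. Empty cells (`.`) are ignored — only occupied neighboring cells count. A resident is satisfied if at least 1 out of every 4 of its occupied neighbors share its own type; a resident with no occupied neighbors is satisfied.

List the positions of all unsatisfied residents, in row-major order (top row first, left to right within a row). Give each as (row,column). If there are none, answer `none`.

(1,1)S 3/3 ok
(1,2)S 3/4 ok
(1,4)N 2/2 ok
(2,1)S 3/4 ok
(2,2)S 4/6 ok
(2,3)N 2/6 ok
(2,4)N 2/4 ok
(3,1)N 1/4 ok
(3,3)S 5/7 ok
(3,4)S 3/5 ok
(4,1)N 2/4 ok
(4,2)S 4/7 ok
(4,3)S 5/6 ok
(4,4)S 4/4 ok
(5,1)S 1/3 ok
(5,2)N 1/5 unhappy
(5,3)S 3/4 ok

(5,2)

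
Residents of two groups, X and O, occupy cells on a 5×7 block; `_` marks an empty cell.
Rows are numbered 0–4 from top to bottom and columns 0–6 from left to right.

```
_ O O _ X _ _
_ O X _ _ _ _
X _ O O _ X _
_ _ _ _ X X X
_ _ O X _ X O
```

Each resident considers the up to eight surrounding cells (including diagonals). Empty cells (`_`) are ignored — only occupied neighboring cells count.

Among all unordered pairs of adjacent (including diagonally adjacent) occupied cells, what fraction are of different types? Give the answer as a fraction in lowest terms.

Scan each occupied cell's neighbors to the right and below (and the two forward diagonals) so each pair is counted once.
Row 0: O(0,1)–O(0,2)= O(0,1)–O(1,1)= O(0,1)–X(1,2)≠ O(0,2)–X(1,2)≠ O(0,2)–O(1,1)=  → 2/5 unlike.
Row 1: O(1,1)–X(1,2)≠ O(1,1)–O(2,2)= O(1,1)–X(2,0)≠ X(1,2)–O(2,2)≠ X(1,2)–O(2,3)≠  → 4/5 unlike.
Row 2: O(2,2)–O(2,3)= O(2,3)–X(3,4)≠ X(2,5)–X(3,5)= X(2,5)–X(3,6)= X(2,5)–X(3,4)=  → 1/5 unlike.
Row 3: X(3,4)–X(3,5)= X(3,4)–X(4,5)= X(3,4)–X(4,3)= X(3,5)–X(3,6)= X(3,5)–X(4,5)= X(3,5)–O(4,6)≠ X(3,6)–O(4,6)≠ X(3,6)–X(4,5)=  → 2/8 unlike.
Row 4: O(4,2)–X(4,3)≠ X(4,5)–O(4,6)≠  → 2/2 unlike.
Total adjacent occupied pairs: 25; unlike-type pairs: 11.
11/25 is already in lowest terms.

11/25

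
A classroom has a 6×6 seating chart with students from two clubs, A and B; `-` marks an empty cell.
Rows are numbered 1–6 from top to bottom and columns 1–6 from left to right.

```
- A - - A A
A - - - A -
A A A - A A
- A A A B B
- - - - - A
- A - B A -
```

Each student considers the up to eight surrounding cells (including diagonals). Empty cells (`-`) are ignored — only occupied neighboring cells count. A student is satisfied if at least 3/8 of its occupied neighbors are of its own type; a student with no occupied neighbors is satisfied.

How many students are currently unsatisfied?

4

Row 1: (1,2)A 1/1 satisfied · (1,5)A 2/2 satisfied · (1,6)A 2/2 satisfied
Row 2: (2,1)A 3/3 satisfied · (2,5)A 4/4 satisfied
Row 3: (3,1)A 3/3 satisfied · (3,2)A 5/5 satisfied · (3,3)A 4/4 satisfied · (3,5)A 3/5 satisfied · (3,6)A 2/4 satisfied
Row 4: (4,2)A 4/4 satisfied · (4,3)A 4/4 satisfied · (4,4)A 3/4 satisfied · (4,5)B 1/5 not · (4,6)B 1/4 not
Row 5: (5,6)A 1/3 not
Row 6: (6,2)A 0/0 satisfied · (6,4)B 0/1 not · (6,5)A 1/2 satisfied
Unsatisfied: (4,5), (4,6), (5,6), (6,4) — 4 in total.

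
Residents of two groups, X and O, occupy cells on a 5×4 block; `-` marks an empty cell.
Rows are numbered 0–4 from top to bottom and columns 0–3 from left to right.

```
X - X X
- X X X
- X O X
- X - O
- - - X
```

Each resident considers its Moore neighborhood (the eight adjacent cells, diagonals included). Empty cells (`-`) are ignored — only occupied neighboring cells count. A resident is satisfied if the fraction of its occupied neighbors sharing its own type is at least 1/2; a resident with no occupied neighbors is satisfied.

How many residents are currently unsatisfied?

Row 0: (0,0)X 1/1 ok · (0,2)X 4/4 ok · (0,3)X 3/3 ok
Row 1: (1,1)X 4/5 ok · (1,2)X 6/7 ok · (1,3)X 4/5 ok
Row 2: (2,1)X 3/4 ok · (2,2)O 1/7 unhappy · (2,3)X 2/4 ok
Row 3: (3,1)X 1/2 ok · (3,3)O 1/3 unhappy
Row 4: (4,3)X 0/1 unhappy
Unsatisfied: (2,2), (3,3), (4,3) — 3 in total.

3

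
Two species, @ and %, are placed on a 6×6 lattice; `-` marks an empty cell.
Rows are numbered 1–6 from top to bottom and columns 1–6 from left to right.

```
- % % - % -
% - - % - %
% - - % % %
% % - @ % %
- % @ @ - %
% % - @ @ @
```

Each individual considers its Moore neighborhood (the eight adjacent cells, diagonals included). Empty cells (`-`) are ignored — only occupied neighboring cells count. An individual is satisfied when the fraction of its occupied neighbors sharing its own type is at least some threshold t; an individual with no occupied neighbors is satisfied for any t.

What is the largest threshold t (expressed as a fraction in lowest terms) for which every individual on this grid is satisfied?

Row 1: (1,2)% 2/2 · (1,3)% 2/2 · (1,5)% 2/2
Row 2: (2,1)% 2/2 · (2,4)% 4/4 · (2,6)% 3/3
Row 3: (3,1)% 3/3 · (3,4)% 3/4 · (3,5)% 6/7 · (3,6)% 4/4
Row 4: (4,1)% 3/3 · (4,2)% 3/4 · (4,4)@ 2/5 · (4,5)% 5/7 · (4,6)% 4/4
Row 5: (5,2)% 4/5 · (5,3)@ 3/6 · (5,4)@ 4/5 · (5,6)% 2/4
Row 6: (6,1)% 2/2 · (6,2)% 2/3 · (6,4)@ 3/3 · (6,5)@ 3/4 · (6,6)@ 1/2
The smallest same-type fraction is 2/5 at (4,4), which reduces to 2/5. Any threshold above that leaves this individual unsatisfied.

2/5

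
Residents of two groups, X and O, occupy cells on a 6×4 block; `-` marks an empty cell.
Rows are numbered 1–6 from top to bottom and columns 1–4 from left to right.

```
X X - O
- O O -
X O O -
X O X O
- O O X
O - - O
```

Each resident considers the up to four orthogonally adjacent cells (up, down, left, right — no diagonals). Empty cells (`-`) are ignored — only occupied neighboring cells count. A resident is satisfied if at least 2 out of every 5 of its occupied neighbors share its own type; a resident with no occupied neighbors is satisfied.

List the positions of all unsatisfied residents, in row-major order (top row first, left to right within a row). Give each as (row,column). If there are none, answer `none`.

(4,3), (4,4), (5,3), (5,4), (6,4)

(1,1)X 1/1 ✓
(1,2)X 1/2 ✓
(1,4)O 0/0 ✓
(2,2)O 2/3 ✓
(2,3)O 2/2 ✓
(3,1)X 1/2 ✓
(3,2)O 3/4 ✓
(3,3)O 2/3 ✓
(4,1)X 1/2 ✓
(4,2)O 2/4 ✓
(4,3)X 0/4 ✗
(4,4)O 0/2 ✗
(5,2)O 2/2 ✓
(5,3)O 1/3 ✗
(5,4)X 0/3 ✗
(6,1)O 0/0 ✓
(6,4)O 0/1 ✗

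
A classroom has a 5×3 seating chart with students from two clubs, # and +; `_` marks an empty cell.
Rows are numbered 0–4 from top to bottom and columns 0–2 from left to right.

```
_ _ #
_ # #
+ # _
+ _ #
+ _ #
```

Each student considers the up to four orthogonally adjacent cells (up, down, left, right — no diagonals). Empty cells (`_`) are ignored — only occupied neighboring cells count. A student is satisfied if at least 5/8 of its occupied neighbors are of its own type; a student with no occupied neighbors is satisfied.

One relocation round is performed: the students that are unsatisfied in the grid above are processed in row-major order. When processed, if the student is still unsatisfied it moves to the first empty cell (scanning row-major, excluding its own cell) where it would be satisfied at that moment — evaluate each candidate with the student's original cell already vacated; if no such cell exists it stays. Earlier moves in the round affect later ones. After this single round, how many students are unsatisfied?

0

Initially unsatisfied (in order): (2,0), (2,1).
  (2,0) → (0,0).
  (2,1): now satisfied by earlier moves; stays.
Resulting grid:
+ _ #
_ # #
_ # _
+ _ #
+ _ #
All satisfied now.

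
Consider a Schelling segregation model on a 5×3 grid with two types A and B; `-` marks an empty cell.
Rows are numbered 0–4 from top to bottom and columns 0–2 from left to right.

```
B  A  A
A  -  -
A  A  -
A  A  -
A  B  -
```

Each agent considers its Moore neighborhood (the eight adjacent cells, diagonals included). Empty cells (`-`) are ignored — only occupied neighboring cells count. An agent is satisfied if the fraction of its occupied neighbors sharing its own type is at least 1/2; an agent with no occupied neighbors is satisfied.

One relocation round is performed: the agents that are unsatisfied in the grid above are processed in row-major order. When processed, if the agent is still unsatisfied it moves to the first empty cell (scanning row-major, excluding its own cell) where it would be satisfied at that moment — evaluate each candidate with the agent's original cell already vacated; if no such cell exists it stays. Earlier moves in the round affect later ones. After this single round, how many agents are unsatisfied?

1

Initially unsatisfied (in order): (0,0), (4,1).
  (0,0) → (4,2).
  (4,1): no empty cell satisfies it; stays.
Resulting grid:
- A A
A - -
A A -
A A -
A B B
Unsatisfied now: (4,1).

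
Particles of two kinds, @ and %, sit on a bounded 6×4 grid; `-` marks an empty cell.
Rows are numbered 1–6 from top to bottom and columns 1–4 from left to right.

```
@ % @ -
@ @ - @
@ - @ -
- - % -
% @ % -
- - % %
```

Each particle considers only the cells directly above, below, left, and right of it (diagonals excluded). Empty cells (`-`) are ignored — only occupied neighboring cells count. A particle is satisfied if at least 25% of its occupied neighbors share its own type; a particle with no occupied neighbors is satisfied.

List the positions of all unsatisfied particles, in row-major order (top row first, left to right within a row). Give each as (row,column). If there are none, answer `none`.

Row 1: (1,1)@ 1/2 satisfied · (1,2)% 0/3 not · (1,3)@ 0/1 not
Row 2: (2,1)@ 3/3 satisfied · (2,2)@ 1/2 satisfied · (2,4)@ 0/0 satisfied
Row 3: (3,1)@ 1/1 satisfied · (3,3)@ 0/1 not
Row 4: (4,3)% 1/2 satisfied
Row 5: (5,1)% 0/1 not · (5,2)@ 0/2 not · (5,3)% 2/3 satisfied
Row 6: (6,3)% 2/2 satisfied · (6,4)% 1/1 satisfied

(1,2), (1,3), (3,3), (5,1), (5,2)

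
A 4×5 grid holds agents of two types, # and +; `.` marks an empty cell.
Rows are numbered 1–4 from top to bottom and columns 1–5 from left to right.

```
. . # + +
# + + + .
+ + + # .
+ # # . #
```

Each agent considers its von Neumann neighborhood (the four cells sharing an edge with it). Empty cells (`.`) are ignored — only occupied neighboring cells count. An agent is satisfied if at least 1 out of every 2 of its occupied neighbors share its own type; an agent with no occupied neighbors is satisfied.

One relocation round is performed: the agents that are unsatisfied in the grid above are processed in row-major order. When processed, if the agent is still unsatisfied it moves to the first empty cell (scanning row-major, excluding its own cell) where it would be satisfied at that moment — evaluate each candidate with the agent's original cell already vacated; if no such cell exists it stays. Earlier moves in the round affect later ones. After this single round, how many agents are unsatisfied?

0

Initially unsatisfied (in order): (1,3), (2,1), (3,4), (4,2).
  (1,3) → (1,1).
  (2,1) → (1,2).
  (3,4) → (3,5).
  (4,2) → (4,4).
Resulting grid:
# # . + +
. + + + .
+ + + . #
+ . # # #
All satisfied now.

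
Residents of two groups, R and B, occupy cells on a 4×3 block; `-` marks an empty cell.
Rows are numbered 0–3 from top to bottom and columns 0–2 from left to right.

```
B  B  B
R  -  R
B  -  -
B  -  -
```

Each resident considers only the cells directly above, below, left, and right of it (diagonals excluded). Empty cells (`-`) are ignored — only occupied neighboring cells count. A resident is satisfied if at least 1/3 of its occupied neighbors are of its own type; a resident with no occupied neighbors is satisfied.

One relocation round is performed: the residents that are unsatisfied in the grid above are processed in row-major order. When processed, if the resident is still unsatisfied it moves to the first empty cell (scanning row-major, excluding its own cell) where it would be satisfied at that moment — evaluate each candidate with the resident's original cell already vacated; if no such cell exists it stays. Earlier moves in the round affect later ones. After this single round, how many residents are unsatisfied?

Initially unsatisfied (in order): (1,0), (1,2).
  (1,0) → (1,1).
  (1,2): now satisfied by earlier moves; stays.
Resulting grid:
B B B
- R R
B - -
B - -
All satisfied now.

0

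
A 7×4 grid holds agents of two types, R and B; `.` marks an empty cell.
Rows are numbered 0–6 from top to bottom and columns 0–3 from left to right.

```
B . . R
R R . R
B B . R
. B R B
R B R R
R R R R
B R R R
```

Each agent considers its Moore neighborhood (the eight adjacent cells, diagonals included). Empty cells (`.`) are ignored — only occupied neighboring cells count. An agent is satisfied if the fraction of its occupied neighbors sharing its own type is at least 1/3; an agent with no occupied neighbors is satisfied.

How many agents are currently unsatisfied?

6

Row 0: (0,0)B 0/2 unhappy · (0,3)R 1/1 ok
Row 1: (1,0)R 1/4 unhappy · (1,1)R 1/4 unhappy · (1,3)R 2/2 ok
Row 2: (2,0)B 2/4 ok · (2,1)B 2/5 ok · (2,3)R 2/3 ok
Row 3: (3,1)B 3/6 ok · (3,2)R 3/7 ok · (3,3)B 0/4 unhappy
Row 4: (4,0)R 2/4 ok · (4,1)B 1/7 unhappy · (4,2)R 5/8 ok · (4,3)R 4/5 ok
Row 5: (5,0)R 3/5 ok · (5,1)R 6/8 ok · (5,2)R 7/8 ok · (5,3)R 5/5 ok
Row 6: (6,0)B 0/3 unhappy · (6,1)R 4/5 ok · (6,2)R 5/5 ok · (6,3)R 3/3 ok
Unsatisfied: (0,0), (1,0), (1,1), (3,3), (4,1), (6,0) — 6 in total.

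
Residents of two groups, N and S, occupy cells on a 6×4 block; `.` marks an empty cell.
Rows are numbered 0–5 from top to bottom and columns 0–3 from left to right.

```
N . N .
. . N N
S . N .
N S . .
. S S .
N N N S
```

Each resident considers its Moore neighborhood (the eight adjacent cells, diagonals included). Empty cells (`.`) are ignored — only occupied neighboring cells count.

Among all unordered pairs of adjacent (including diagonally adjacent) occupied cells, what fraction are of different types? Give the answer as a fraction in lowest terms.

Scan each occupied cell's neighbors to the right and below (and the two forward diagonals) so each pair is counted once.
From row 0: 0 unlike of 2 pairs (running 0/2).
From row 1: 0 unlike of 3 pairs (running 0/5).
From row 2: 2 unlike of 3 pairs (running 2/8).
From row 3: 2 unlike of 4 pairs (running 4/12).
From row 4: 5 unlike of 7 pairs (running 9/19).
From row 5: 1 unlike of 3 pairs (running 10/22).
Total adjacent occupied pairs: 22; unlike-type pairs: 10.
10/22 reduces to 5/11.

5/11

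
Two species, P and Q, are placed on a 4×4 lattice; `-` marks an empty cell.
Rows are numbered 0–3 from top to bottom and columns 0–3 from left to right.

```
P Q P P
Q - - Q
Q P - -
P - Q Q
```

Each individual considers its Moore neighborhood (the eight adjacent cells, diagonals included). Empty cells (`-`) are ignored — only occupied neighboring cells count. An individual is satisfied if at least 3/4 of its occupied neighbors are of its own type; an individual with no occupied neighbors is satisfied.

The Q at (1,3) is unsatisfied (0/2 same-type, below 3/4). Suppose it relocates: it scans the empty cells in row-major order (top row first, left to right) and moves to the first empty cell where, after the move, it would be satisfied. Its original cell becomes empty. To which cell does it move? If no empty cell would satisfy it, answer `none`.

(2,3)

Vacating (1,3). Empty cells in order:
  (1,1): 3/6 same-type → still unsatisfied.
  (1,2): 1/4 same-type → still unsatisfied.
  (2,2): 2/3 same-type → still unsatisfied.
  (2,3): 2/2 same-type → satisfied — stop here.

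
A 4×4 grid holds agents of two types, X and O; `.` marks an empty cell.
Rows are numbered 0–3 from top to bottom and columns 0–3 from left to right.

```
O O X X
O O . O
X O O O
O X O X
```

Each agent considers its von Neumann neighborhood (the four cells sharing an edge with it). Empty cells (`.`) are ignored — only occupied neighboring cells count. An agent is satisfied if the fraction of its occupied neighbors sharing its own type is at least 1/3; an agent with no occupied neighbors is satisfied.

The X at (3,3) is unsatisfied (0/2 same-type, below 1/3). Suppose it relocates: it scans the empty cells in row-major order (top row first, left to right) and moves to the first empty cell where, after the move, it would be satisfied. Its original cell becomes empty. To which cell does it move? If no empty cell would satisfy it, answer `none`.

Vacating (3,3). Empty cells in order:
  (1,2): 1/4 same-type → still unsatisfied.

none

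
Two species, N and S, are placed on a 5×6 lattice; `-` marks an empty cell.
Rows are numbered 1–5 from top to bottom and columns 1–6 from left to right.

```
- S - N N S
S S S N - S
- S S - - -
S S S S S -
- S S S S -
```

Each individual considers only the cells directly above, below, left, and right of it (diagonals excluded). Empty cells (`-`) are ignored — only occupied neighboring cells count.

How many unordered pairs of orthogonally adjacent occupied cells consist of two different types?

2

Scan each occupied cell's neighbors to the right and below so each pair is counted once.
From row 1: 1 unlike of 5 pairs (running 1/5).
From row 2: 1 unlike of 5 pairs (running 2/10).
From row 3: 0 unlike of 3 pairs (running 2/13).
From row 4: 0 unlike of 8 pairs (running 2/21).
From row 5: 0 unlike of 3 pairs (running 2/24).
Total adjacent occupied pairs: 24; unlike-type pairs: 2.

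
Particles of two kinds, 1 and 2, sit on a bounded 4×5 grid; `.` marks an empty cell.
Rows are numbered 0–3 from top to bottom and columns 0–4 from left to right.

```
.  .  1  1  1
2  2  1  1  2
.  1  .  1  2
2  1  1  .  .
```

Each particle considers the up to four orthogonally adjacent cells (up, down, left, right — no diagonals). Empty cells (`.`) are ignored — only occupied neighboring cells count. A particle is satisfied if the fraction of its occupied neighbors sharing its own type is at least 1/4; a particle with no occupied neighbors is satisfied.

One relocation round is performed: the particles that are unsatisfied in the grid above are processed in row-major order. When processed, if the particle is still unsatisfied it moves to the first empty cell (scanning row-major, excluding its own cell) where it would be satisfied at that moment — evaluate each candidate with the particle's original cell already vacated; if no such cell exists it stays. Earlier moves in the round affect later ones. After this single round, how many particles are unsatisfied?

0

Initially unsatisfied (in order): (3,0).
  (3,0) → (0,0).
Resulting grid:
2 . 1 1 1
2 2 1 1 2
. 1 . 1 2
. 1 1 . .
All satisfied now.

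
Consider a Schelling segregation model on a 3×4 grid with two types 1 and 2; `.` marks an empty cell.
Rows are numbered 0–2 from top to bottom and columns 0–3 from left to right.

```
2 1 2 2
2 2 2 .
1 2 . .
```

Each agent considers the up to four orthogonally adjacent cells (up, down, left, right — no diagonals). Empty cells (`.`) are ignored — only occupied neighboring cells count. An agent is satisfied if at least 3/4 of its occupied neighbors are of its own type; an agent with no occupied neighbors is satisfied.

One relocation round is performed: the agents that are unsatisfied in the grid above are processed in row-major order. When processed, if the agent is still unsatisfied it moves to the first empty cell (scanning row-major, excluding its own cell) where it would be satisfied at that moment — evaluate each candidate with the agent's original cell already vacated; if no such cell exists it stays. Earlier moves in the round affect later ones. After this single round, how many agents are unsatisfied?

2

Initially unsatisfied (in order): (0,0), (0,1), (0,2), (1,0), (2,0), (2,1).
  (0,0) → (1,3).
  (0,1): no empty cell satisfies it; stays.
  (0,2) → (2,2).
  (1,0) → (2,3).
  (2,0) → (0,0).
  (2,1): now satisfied by earlier moves; stays.
Resulting grid:
1 1 . 2
. 2 2 2
. 2 2 2
Unsatisfied now: (0,1), (1,1).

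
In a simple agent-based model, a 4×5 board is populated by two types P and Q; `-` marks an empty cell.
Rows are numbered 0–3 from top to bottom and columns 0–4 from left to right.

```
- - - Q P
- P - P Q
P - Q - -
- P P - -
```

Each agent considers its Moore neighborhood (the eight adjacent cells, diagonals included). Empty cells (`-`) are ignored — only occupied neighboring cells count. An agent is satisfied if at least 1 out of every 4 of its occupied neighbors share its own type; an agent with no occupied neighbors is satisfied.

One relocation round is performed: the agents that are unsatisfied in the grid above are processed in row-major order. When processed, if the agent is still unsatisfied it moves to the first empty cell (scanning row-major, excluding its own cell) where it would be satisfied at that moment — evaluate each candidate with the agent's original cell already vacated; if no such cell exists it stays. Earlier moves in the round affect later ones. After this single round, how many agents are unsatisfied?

Initially unsatisfied (in order): (2,2).
  (2,2) → (0,2).
Resulting grid:
- - Q Q P
- P - P Q
P - - - -
- P P - -
All satisfied now.

0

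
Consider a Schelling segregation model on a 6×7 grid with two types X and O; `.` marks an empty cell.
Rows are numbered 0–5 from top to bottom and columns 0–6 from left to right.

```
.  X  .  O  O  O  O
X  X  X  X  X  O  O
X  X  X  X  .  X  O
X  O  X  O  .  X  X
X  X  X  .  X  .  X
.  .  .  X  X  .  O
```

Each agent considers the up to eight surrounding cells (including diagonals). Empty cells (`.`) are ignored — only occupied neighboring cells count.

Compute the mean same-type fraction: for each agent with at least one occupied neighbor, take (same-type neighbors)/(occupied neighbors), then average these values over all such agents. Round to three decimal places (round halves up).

Row 0: (0,1)X 3/3 · (0,3)O 1/4 · (0,4)O 3/5 · (0,5)O 4/5 · (0,6)O 3/3
Row 1: (1,0)X 4/4 · (1,1)X 6/6 · (1,2)X 6/7 · (1,3)X 4/6 · (1,4)X 3/7 · (1,5)O 5/7 · (1,6)O 4/5
Row 2: (2,0)X 4/5 · (2,1)X 7/8 · (2,2)X 6/8 · (2,3)X 5/6 · (2,5)X 3/6 · (2,6)O 2/5
Row 3: (3,0)X 4/5 · (3,1)O 0/8 · (3,2)X 5/7 · (3,3)O 0/5 · (3,5)X 4/5 · (3,6)X 3/4
Row 4: (4,0)X 2/3 · (4,1)X 4/5 · (4,2)X 3/5 · (4,4)X 3/4 · (4,6)X 2/3
Row 5: (5,3)X 3/3 · (5,4)X 2/2 · (5,6)O 0/1
Sum over 32 agents: 3/3 + 1/4 + 3/5 + 4/5 + 3/3 + 4/4 + 6/6 + 6/7 + 4/6 + 3/7 + 5/7 + 4/5 + 4/5 + 7/8 + 6/8 + 5/6 + 3/6 + 2/5 + 4/5 + 0/8 + 5/7 + 0/5 + 4/5 + 3/4 + 2/3 + 4/5 + 3/5 + 3/4 + 2/3 + 3/3 + 2/2 + 0/1 = 18331/840; mean = 18331/840 ÷ 32 = 18331/26880 = 0.681956… → 0.682.

0.682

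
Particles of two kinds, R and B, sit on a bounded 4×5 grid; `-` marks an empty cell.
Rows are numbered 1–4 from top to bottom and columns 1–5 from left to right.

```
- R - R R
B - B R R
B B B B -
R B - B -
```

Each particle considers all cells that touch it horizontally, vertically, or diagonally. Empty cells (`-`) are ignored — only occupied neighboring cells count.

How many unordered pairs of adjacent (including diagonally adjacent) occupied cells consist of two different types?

Scan each occupied cell's neighbors to the right and below (and the two forward diagonals) so each pair is counted once.
From row 1: 3 unlike of 8 pairs (running 3/8).
From row 2: 4 unlike of 10 pairs (running 7/18).
From row 3: 2 unlike of 10 pairs (running 9/28).
From row 4: 1 unlike of 1 pairs (running 10/29).
Total adjacent occupied pairs: 29; unlike-type pairs: 10.

10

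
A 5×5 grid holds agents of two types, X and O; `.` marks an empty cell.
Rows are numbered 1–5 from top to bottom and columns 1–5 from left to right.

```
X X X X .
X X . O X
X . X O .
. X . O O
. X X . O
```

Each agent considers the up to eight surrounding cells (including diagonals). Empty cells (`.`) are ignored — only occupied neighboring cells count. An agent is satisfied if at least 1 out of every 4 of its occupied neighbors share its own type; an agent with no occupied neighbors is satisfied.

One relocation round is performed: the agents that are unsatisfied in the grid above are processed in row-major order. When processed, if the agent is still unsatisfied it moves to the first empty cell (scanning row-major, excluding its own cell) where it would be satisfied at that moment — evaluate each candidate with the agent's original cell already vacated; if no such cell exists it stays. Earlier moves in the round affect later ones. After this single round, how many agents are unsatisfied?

Initially unsatisfied (in order): (2,4).
  (2,4) → (3,5).
Resulting grid:
X X X X .
X X . . X
X . X O O
. X . O O
. X X . O
All satisfied now.

0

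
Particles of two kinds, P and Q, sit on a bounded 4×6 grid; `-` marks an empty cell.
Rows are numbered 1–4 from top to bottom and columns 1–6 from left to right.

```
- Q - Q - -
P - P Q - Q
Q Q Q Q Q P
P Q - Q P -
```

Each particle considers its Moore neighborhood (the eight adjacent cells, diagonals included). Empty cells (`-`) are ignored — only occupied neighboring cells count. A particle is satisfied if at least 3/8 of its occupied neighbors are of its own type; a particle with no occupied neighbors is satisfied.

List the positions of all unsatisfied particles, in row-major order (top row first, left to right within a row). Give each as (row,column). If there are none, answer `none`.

(1,2), (2,1), (2,3), (3,6), (4,1), (4,5)

(1,2)Q 0/2 ✗
(1,4)Q 1/2 ✓
(2,1)P 0/3 ✗
(2,3)P 0/6 ✗
(2,4)Q 4/5 ✓
(2,6)Q 1/2 ✓
(3,1)Q 2/4 ✓
(3,2)Q 3/6 ✓
(3,3)Q 5/6 ✓
(3,4)Q 4/6 ✓
(3,5)Q 4/6 ✓
(3,6)P 1/3 ✗
(4,1)P 0/3 ✗
(4,2)Q 3/4 ✓
(4,4)Q 3/4 ✓
(4,5)P 1/4 ✗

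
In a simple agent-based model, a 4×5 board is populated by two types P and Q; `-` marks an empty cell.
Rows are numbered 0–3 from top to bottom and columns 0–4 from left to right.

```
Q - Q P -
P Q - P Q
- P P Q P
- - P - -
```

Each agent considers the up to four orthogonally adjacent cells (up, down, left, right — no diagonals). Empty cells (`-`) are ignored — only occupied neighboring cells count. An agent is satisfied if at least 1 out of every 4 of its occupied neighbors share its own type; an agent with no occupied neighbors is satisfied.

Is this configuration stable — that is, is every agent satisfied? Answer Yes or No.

Row 0: (0,0)Q 0/1 not · (0,2)Q 0/1 not · (0,3)P 1/2 satisfied
Row 1: (1,0)P 0/2 not · (1,1)Q 0/2 not · (1,3)P 1/3 satisfied · (1,4)Q 0/2 not
Row 2: (2,1)P 1/2 satisfied · (2,2)P 2/3 satisfied · (2,3)Q 0/3 not · (2,4)P 0/2 not
Row 3: (3,2)P 1/1 satisfied
For instance (0,0) has only 0/1 same-type neighbors, below 1/4.

No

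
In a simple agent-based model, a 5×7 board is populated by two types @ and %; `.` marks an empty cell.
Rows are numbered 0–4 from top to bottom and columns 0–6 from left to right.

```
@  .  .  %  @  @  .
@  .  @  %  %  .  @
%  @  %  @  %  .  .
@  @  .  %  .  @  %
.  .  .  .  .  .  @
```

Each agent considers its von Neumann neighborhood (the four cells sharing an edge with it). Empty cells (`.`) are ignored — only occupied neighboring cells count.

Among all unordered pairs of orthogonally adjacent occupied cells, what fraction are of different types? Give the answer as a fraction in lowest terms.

Scan each occupied cell's neighbors to the right and below so each pair is counted once.
Row 0: @(0,0)–@(1,0)= %(0,3)–@(0,4)≠ %(0,3)–%(1,3)= @(0,4)–@(0,5)= @(0,4)–%(1,4)≠  → 2/5 unlike.
Row 1: @(1,0)–%(2,0)≠ @(1,2)–%(1,3)≠ @(1,2)–%(2,2)≠ %(1,3)–%(1,4)= %(1,3)–@(2,3)≠ %(1,4)–%(2,4)=  → 4/6 unlike.
Row 2: %(2,0)–@(2,1)≠ %(2,0)–@(3,0)≠ @(2,1)–%(2,2)≠ @(2,1)–@(3,1)= %(2,2)–@(2,3)≠ @(2,3)–%(2,4)≠ @(2,3)–%(3,3)≠  → 6/7 unlike.
Row 3: @(3,0)–@(3,1)= @(3,5)–%(3,6)≠ %(3,6)–@(4,6)≠  → 2/3 unlike.
Total adjacent occupied pairs: 21; unlike-type pairs: 14.
14/21 reduces to 2/3.

2/3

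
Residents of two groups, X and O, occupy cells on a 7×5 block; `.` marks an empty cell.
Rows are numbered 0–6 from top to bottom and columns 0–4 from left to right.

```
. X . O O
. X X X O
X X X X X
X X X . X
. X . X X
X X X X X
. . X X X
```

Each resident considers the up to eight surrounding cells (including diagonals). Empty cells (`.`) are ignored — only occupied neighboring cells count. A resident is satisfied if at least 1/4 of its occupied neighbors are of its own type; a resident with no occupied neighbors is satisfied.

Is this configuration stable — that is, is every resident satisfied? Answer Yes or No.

Yes

Row 0: (0,1)X 2/2 ✓ · (0,3)O 2/4 ✓ · (0,4)O 2/3 ✓
Row 1: (1,1)X 5/5 ✓ · (1,2)X 6/7 ✓ · (1,3)X 4/7 ✓ · (1,4)O 2/5 ✓
Row 2: (2,0)X 4/4 ✓ · (2,1)X 7/7 ✓ · (2,2)X 7/7 ✓ · (2,3)X 6/7 ✓ · (2,4)X 3/4 ✓
Row 3: (3,0)X 4/4 ✓ · (3,1)X 6/6 ✓ · (3,2)X 6/6 ✓ · (3,4)X 4/4 ✓
Row 4: (4,1)X 6/6 ✓ · (4,3)X 6/6 ✓ · (4,4)X 4/4 ✓
Row 5: (5,0)X 2/2 ✓ · (5,1)X 4/4 ✓ · (5,2)X 6/6 ✓ · (5,3)X 7/7 ✓ · (5,4)X 5/5 ✓
Row 6: (6,2)X 4/4 ✓ · (6,3)X 5/5 ✓ · (6,4)X 3/3 ✓
All meet the threshold, so the configuration is stable.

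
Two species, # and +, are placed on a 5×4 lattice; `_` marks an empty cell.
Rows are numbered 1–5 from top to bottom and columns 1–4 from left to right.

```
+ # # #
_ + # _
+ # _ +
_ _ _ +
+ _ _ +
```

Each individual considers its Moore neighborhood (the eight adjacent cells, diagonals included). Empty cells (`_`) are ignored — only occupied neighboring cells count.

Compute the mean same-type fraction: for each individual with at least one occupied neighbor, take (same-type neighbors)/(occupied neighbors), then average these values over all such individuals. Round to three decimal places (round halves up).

(1,1)+ 1/2
(1,2)# 2/4
(1,3)# 3/4
(1,4)# 2/2
(2,2)+ 2/6
(2,3)# 4/6
(3,1)+ 1/2
(3,2)# 1/3
(3,4)+ 1/2
(4,4)+ 2/2
(5,1)+ — no occupied neighbors
(5,4)+ 1/1
Sum over 11 individuals: 1/2 + 2/4 + 3/4 + 2/2 + 2/6 + 4/6 + 1/2 + 1/3 + 1/2 + 2/2 + 1/1 = 85/12; mean = 85/12 ÷ 11 = 85/132 = 0.643939… → 0.644.

0.644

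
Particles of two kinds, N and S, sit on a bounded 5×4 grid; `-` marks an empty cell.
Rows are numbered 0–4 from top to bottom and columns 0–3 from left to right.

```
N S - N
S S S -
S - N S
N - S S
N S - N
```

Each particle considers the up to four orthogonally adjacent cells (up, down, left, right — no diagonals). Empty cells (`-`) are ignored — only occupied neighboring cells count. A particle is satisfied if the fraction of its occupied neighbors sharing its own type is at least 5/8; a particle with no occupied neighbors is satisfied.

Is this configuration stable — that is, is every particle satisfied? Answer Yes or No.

Row 0: (0,0)N 0/2 unhappy · (0,1)S 1/2 unhappy · (0,3)N 0/0 ok
Row 1: (1,0)S 2/3 ok · (1,1)S 3/3 ok · (1,2)S 1/2 unhappy
Row 2: (2,0)S 1/2 unhappy · (2,2)N 0/3 unhappy · (2,3)S 1/2 unhappy
Row 3: (3,0)N 1/2 unhappy · (3,2)S 1/2 unhappy · (3,3)S 2/3 ok
Row 4: (4,0)N 1/2 unhappy · (4,1)S 0/1 unhappy · (4,3)N 0/1 unhappy
For instance (0,0) has only 0/2 same-type neighbors, below 5/8.

No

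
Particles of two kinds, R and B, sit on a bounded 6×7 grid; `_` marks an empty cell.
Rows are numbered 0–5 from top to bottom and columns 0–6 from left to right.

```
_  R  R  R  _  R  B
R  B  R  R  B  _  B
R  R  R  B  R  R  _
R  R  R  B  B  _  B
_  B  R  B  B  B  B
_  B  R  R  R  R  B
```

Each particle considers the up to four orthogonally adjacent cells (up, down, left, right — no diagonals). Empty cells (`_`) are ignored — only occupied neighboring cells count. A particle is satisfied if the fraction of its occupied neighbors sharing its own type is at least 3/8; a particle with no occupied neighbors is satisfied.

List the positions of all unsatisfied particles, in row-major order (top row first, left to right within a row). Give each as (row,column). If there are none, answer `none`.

Row 0: (0,1)R 1/2 ✓ · (0,2)R 3/3 ✓ · (0,3)R 2/2 ✓ · (0,5)R 0/1 ✗ · (0,6)B 1/2 ✓
Row 1: (1,0)R 1/2 ✓ · (1,1)B 0/4 ✗ · (1,2)R 3/4 ✓ · (1,3)R 2/4 ✓ · (1,4)B 0/2 ✗ · (1,6)B 1/1 ✓
Row 2: (2,0)R 3/3 ✓ · (2,1)R 3/4 ✓ · (2,2)R 3/4 ✓ · (2,3)B 1/4 ✗ · (2,4)R 1/4 ✗ · (2,5)R 1/1 ✓
Row 3: (3,0)R 2/2 ✓ · (3,1)R 3/4 ✓ · (3,2)R 3/4 ✓ · (3,3)B 3/4 ✓ · (3,4)B 2/3 ✓ · (3,6)B 1/1 ✓
Row 4: (4,1)B 1/3 ✗ · (4,2)R 2/4 ✓ · (4,3)B 2/4 ✓ · (4,4)B 3/4 ✓ · (4,5)B 2/3 ✓ · (4,6)B 3/3 ✓
Row 5: (5,1)B 1/2 ✓ · (5,2)R 2/3 ✓ · (5,3)R 2/3 ✓ · (5,4)R 2/3 ✓ · (5,5)R 1/3 ✗ · (5,6)B 1/2 ✓

(0,5), (1,1), (1,4), (2,3), (2,4), (4,1), (5,5)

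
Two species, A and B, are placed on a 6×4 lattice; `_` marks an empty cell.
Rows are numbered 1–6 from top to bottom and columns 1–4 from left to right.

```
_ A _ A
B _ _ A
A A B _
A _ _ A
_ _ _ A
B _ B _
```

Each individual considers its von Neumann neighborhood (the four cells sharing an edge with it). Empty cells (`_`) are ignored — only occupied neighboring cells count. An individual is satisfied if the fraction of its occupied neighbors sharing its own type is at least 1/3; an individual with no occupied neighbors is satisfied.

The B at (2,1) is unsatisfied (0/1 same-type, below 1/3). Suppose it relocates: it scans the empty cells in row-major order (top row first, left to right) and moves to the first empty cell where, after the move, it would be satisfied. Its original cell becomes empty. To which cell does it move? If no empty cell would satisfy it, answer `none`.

Vacating (2,1). Empty cells in order:
  (1,1): 0/1 same-type → still unsatisfied.
  (1,3): 0/2 same-type → still unsatisfied.
  (2,2): 0/2 same-type → still unsatisfied.
  (2,3): 1/2 same-type → satisfied — stop here.

(2,3)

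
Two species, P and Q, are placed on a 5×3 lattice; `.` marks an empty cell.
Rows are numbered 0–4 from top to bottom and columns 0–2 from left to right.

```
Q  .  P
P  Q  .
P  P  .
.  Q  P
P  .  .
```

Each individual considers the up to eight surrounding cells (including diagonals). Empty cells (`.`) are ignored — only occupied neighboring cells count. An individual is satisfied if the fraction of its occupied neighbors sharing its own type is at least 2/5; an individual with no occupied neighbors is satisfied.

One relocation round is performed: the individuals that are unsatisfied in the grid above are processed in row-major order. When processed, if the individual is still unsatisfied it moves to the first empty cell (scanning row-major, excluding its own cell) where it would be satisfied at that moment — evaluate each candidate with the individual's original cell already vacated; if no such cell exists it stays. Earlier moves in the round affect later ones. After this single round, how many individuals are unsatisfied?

3

Initially unsatisfied (in order): (0,2), (1,1), (3,1), (4,0).
  (0,2) → (1,2).
  (1,1) → (4,2).
  (3,1): no empty cell satisfies it; stays.
  (4,0) → (0,1).
Resulting grid:
Q P .
P . P
P P .
. Q P
. . Q
Unsatisfied now: (0,0), (3,1), (3,2).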